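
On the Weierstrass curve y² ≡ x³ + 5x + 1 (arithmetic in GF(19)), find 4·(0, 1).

Write P = (0, 1).
Repeated addition: build up to 4P.
2P: tangent at (0, 1): λ = (3·0² + 5)/(2·1) ≡ 5/2. 2⁻¹ ≡ 10 (mod 19) since 2·10 = 20 ≡ 1, so λ ≡ 5·10 ≡ 12.
  x = λ² - 0 - 0 = 144 - 0 ≡ 11; y = λ·(0 - 11) - 1 ≡ 0. → (11, 0)
3P: (11, 0) + (0, 1). λ = (1 - 0)/(0 - 11) ≡ 1/8 mod 19. 8⁻¹ ≡ 12 (mod 19), so λ ≡ 12.
  x = λ² - 11 - 0 = 144 - 11 ≡ 0; y = λ·(11 - 0) - 0 ≡ 18. → (0, 18)
4P: (0, 18) + (0, 1): same x and y₁ ≡ -y₂, so the sum is the point at infinity.

O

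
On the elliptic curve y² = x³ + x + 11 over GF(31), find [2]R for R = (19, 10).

tangent at (19, 10): λ = (3·19² + 1)/(2·10) ≡ 30/20. 20⁻¹ ≡ 14 (mod 31) since 20·14 = 280 ≡ 1, so λ ≡ 30·14 ≡ 17.
  x = λ² - 19 - 19 = 289 - 38 ≡ 3; y = λ·(19 - 3) - 10 ≡ 14. → (3, 14)

(3, 14)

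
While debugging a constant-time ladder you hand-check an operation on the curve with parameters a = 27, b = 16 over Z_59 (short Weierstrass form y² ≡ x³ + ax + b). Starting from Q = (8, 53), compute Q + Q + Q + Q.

(26, 2)

Double-and-add on 4 = (100)₂. Start with Q = (8, 53) for the leading 1-bit.
double: tangent at (8, 53): λ = (3·8² + 27)/(2·53) ≡ 42/47. 47⁻¹ ≡ 54 (mod 59), so λ ≡ 42·54 ≡ 26.
  x = λ² - 8 - 8 = 676 - 16 ≡ 11; y = λ·(8 - 11) - 53 ≡ 46. → (11, 46)
double: tangent at (11, 46): λ = (3·11² + 27)/(2·46) ≡ 36/33. 33⁻¹ ≡ 34 (mod 59), so λ ≡ 36·34 ≡ 44.
  x = λ² - 11 - 11 = 1936 - 22 ≡ 26; y = λ·(11 - 26) - 46 ≡ 2. → (26, 2)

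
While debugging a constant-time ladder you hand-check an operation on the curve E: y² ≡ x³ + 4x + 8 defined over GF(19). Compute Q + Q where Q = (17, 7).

(15, 17)

tangent at (17, 7): λ = (3·17² + 4)/(2·7) ≡ 16/14. 14⁻¹ ≡ 15 (mod 19), so λ ≡ 16·15 ≡ 12.
  x = λ² - 17 - 17 = 144 - 34 ≡ 15; y = λ·(17 - 15) - 7 ≡ 17. → (15, 17)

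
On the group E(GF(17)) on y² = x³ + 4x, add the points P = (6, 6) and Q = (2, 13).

(11, 7)

(6, 6) + (2, 13). λ = (13 - 6)/(2 - 6) ≡ 7/13 mod 17. 13⁻¹ ≡ 4 (mod 17) since 13·4 = 52 ≡ 1, so λ ≡ 11.
  x = λ² - 6 - 2 = 121 - 8 ≡ 11; y = λ·(6 - 11) - 6 ≡ 7. → (11, 7)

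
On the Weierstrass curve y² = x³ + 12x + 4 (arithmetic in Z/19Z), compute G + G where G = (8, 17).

(1, 6)

tangent at (8, 17): λ = (3·8² + 12)/(2·17) ≡ 14/15. 15⁻¹ ≡ 14 (mod 19), so λ ≡ 14·14 ≡ 6.
  x = λ² - 8 - 8 = 36 - 16 ≡ 1; y = λ·(8 - 1) - 17 ≡ 6. → (1, 6)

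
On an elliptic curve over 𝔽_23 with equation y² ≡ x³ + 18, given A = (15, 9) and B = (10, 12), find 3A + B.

(8, 22)

First 3A:
Repeated addition: build up to 3A.
2A: tangent at (15, 9): λ = (3·15² + 0)/(2·9) ≡ 8/18. 18⁻¹ ≡ 9 (mod 23), so λ ≡ 8·9 ≡ 3.
  x = λ² - 15 - 15 = 9 - 30 ≡ 2; y = λ·(15 - 2) - 9 ≡ 7. → (2, 7)
3A: (2, 7) + (15, 9). λ = (9 - 7)/(15 - 2) ≡ 2/13 mod 23. 13⁻¹ ≡ 16 (mod 23) since 13·16 = 208 ≡ 1, so λ ≡ 9.
  x = λ² - 2 - 15 = 81 - 17 ≡ 18; y = λ·(2 - 18) - 7 ≡ 10. → (18, 10)
3A = (18, 10).
Finally 3A + B:
(18, 10) + (10, 12). λ = (12 - 10)/(10 - 18) ≡ 2/15 mod 23. 15⁻¹ ≡ 20 (mod 23), so λ ≡ 17.
  x = λ² - 18 - 10 = 289 - 28 ≡ 8; y = λ·(18 - 8) - 10 ≡ 22. → (8, 22)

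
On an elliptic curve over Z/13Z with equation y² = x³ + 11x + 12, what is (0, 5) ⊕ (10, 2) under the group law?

(4, 4)

(0, 5) + (10, 2). λ = (2 - 5)/(10 - 0) ≡ 10/10 mod 13. 10⁻¹ ≡ 4 (mod 13), so λ ≡ 1.
  x = λ² - 0 - 10 = 1 - 10 ≡ 4; y = λ·(0 - 4) - 5 ≡ 4. → (4, 4)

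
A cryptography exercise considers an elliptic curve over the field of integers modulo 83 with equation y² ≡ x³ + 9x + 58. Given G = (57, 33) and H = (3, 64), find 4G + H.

(23, 56)

First 4G:
Repeated addition: build up to 4G.
2G: tangent at (57, 33): λ = (3·57² + 9)/(2·33) ≡ 45/66. 66⁻¹ ≡ 39 (mod 83) since 66·39 = 2574 ≡ 1, so λ ≡ 45·39 ≡ 12.
  x = λ² - 57 - 57 = 144 - 114 ≡ 30; y = λ·(57 - 30) - 33 ≡ 42. → (30, 42)
3G: (30, 42) + (57, 33). λ = (33 - 42)/(57 - 30) ≡ 74/27 mod 83. 27⁻¹ ≡ 40 (mod 83), so λ ≡ 55.
  x = λ² - 30 - 57 = 3025 - 87 ≡ 33; y = λ·(30 - 33) - 42 ≡ 42. → (33, 42)
4G: (33, 42) + (57, 33). λ = (33 - 42)/(57 - 33) ≡ 74/24 mod 83. 24⁻¹ ≡ 45 (mod 83) since 24·45 = 1080 ≡ 1, so λ ≡ 10.
  x = λ² - 33 - 57 = 100 - 90 ≡ 10; y = λ·(33 - 10) - 42 ≡ 22. → (10, 22)
4G = (10, 22).
Finally 4G + H:
(10, 22) + (3, 64). λ = (64 - 22)/(3 - 10) ≡ 42/76 mod 83. 76⁻¹ ≡ 71 (mod 83), so λ ≡ 77.
  x = λ² - 10 - 3 = 5929 - 13 ≡ 23; y = λ·(10 - 23) - 22 ≡ 56. → (23, 56)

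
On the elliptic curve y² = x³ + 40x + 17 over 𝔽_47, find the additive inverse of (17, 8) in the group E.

-(17, 8) = (17, -8 mod 47) = (17, 39).

(17, 39)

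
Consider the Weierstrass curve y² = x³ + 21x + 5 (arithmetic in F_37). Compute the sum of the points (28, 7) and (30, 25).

(28, 7) + (30, 25). λ = (25 - 7)/(30 - 28) ≡ 18/2 mod 37. 2⁻¹ ≡ 19 (mod 37), so λ ≡ 9.
  x = λ² - 28 - 30 = 81 - 58 ≡ 23; y = λ·(28 - 23) - 7 ≡ 1. → (23, 1)

(23, 1)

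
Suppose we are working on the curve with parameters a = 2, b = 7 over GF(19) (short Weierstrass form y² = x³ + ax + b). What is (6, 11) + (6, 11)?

(13, 11)

tangent at (6, 11): λ = (3·6² + 2)/(2·11) ≡ 15/3. 3⁻¹ ≡ 13 (mod 19), so λ ≡ 15·13 ≡ 5.
  x = λ² - 6 - 6 = 25 - 12 ≡ 13; y = λ·(6 - 13) - 11 ≡ 11. → (13, 11)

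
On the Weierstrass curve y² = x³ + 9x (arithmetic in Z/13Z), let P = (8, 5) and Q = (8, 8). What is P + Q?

O

The two points share x = 8 and their y-coordinates satisfy 5 + 8 ≡ 0 (mod 13), so they are inverses. Their sum is O.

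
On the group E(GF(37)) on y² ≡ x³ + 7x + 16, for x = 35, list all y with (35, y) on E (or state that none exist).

none

x³ + 7x + 16 = 43136 ≡ 31 (mod 37).
31 is a non-residue mod 37; no y exists.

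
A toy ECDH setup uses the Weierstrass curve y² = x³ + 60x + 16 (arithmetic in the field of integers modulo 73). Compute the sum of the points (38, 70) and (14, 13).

(62, 19)

(38, 70) + (14, 13). λ = (13 - 70)/(14 - 38) ≡ 16/49 mod 73. 49⁻¹ ≡ 3 (mod 73) since 49·3 = 147 ≡ 1, so λ ≡ 48.
  x = λ² - 38 - 14 = 2304 - 52 ≡ 62; y = λ·(38 - 62) - 70 ≡ 19. → (62, 19)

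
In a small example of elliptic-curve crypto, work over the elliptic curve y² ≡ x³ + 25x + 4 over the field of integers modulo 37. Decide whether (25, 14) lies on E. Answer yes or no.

yes

y² = 14² ≡ 11; x³ + 25x + 4 = 16254 ≡ 11 (mod 37). 11 = 11.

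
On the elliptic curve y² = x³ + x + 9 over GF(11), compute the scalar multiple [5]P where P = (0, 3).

Repeated addition: build up to 5P.
2P: tangent at (0, 3): λ = (3·0² + 1)/(2·3) ≡ 1/6. 6⁻¹ ≡ 2 (mod 11), so λ ≡ 1·2 ≡ 2.
  x = λ² - 0 - 0 = 4 - 0 ≡ 4; y = λ·(0 - 4) - 3 ≡ 0. → (4, 0)
3P: (4, 0) + (0, 3). λ = (3 - 0)/(0 - 4) ≡ 3/7 mod 11. 7⁻¹ ≡ 8 (mod 11), so λ ≡ 2.
  x = λ² - 4 - 0 = 4 - 4 ≡ 0; y = λ·(4 - 0) - 0 ≡ 8. → (0, 8)
4P: (0, 8) + (0, 3): same x and y₁ ≡ -y₂, so the sum is 𝒪.
5P: 𝒪 + (0, 3) = (0, 3) (identity).

(0, 3)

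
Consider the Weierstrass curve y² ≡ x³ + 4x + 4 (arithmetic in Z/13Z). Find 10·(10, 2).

(10, 2)

Write P = (10, 2).
Repeated addition: build up to 10P.
2P: tangent at (10, 2): λ = (3·10² + 4)/(2·2) ≡ 5/4. 4⁻¹ ≡ 10 (mod 13), so λ ≡ 5·10 ≡ 11.
  x = λ² - 10 - 10 = 121 - 20 ≡ 10; y = λ·(10 - 10) - 2 ≡ 11. → (10, 11)
3P: (10, 11) + (10, 2): same x and y₁ ≡ -y₂, so the sum is the point at infinity.
4P: the point at infinity + (10, 2) = (10, 2) (identity).
5P: tangent at (10, 2): λ = (3·10² + 4)/(2·2) ≡ 5/4. 4⁻¹ ≡ 10 (mod 13) since 4·10 = 40 ≡ 1, so λ ≡ 5·10 ≡ 11.
  x = λ² - 10 - 10 = 121 - 20 ≡ 10; y = λ·(10 - 10) - 2 ≡ 11. → (10, 11)
6P: (10, 11) + (10, 2): same x and y₁ ≡ -y₂, so the sum is the point at infinity.
7P: the point at infinity + (10, 2) = (10, 2) (identity).
8P: tangent at (10, 2): λ = (3·10² + 4)/(2·2) ≡ 5/4. 4⁻¹ ≡ 10 (mod 13), so λ ≡ 5·10 ≡ 11.
  x = λ² - 10 - 10 = 121 - 20 ≡ 10; y = λ·(10 - 10) - 2 ≡ 11. → (10, 11)
9P: (10, 11) + (10, 2): same x and y₁ ≡ -y₂, so the sum is the point at infinity.
10P: the point at infinity + (10, 2) = (10, 2) (identity).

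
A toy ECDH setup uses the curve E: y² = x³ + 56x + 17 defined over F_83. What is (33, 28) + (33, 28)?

(58, 67)

tangent at (33, 28): λ = (3·33² + 56)/(2·28) ≡ 3/56. 56⁻¹ ≡ 43 (mod 83) since 56·43 = 2408 ≡ 1, so λ ≡ 3·43 ≡ 46.
  x = λ² - 33 - 33 = 2116 - 66 ≡ 58; y = λ·(33 - 58) - 28 ≡ 67. → (58, 67)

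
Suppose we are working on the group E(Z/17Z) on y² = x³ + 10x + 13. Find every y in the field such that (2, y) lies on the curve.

none

x³ + 10x + 13 = 41 ≡ 7 (mod 17).
7 is a non-residue mod 17; no y exists.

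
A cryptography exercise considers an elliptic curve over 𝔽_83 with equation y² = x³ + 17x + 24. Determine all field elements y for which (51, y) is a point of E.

x³ + 17x + 24 = 133542 ≡ 78 (mod 83).
Square roots of 78 mod 83: 24 and 59 (since 24² = 576 ≡ 78).

24, 59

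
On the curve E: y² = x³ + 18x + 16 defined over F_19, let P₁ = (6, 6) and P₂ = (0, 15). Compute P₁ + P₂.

(6, 6) + (0, 15). λ = (15 - 6)/(0 - 6) ≡ 9/13 mod 19. 13⁻¹ ≡ 3 (mod 19) since 13·3 = 39 ≡ 1, so λ ≡ 8.
  x = λ² - 6 - 0 = 64 - 6 ≡ 1; y = λ·(6 - 1) - 6 ≡ 15. → (1, 15)

(1, 15)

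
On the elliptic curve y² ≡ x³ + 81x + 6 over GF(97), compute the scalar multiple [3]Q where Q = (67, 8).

(9, 94)

Repeated addition: build up to 3Q.
2Q: tangent at (67, 8): λ = (3·67² + 81)/(2·8) ≡ 65/16. 16⁻¹ ≡ 91 (mod 97), so λ ≡ 65·91 ≡ 95.
  x = λ² - 67 - 67 = 9025 - 134 ≡ 64; y = λ·(67 - 64) - 8 ≡ 83. → (64, 83)
3Q: (64, 83) + (67, 8). λ = (8 - 83)/(67 - 64) ≡ 22/3 mod 97. 3⁻¹ ≡ 65 (mod 97) since 3·65 = 195 ≡ 1, so λ ≡ 72.
  x = λ² - 64 - 67 = 5184 - 131 ≡ 9; y = λ·(64 - 9) - 83 ≡ 94. → (9, 94)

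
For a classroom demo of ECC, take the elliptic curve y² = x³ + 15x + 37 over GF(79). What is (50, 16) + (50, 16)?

tangent at (50, 16): λ = (3·50² + 15)/(2·16) ≡ 10/32. 32⁻¹ ≡ 42 (mod 79), so λ ≡ 10·42 ≡ 25.
  x = λ² - 50 - 50 = 625 - 100 ≡ 51; y = λ·(50 - 51) - 16 ≡ 38. → (51, 38)

(51, 38)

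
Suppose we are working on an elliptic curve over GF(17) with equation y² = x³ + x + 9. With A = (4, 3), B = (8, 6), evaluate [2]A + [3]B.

First 2A:
Repeated addition: build up to 2A.
2A: tangent at (4, 3): λ = (3·4² + 1)/(2·3) ≡ 15/6. 6⁻¹ ≡ 3 (mod 17) since 6·3 = 18 ≡ 1, so λ ≡ 15·3 ≡ 11.
  x = λ² - 4 - 4 = 121 - 8 ≡ 11; y = λ·(4 - 11) - 3 ≡ 5. → (11, 5)
2A = (11, 5).
Next 3B:
Repeated addition: build up to 3B.
2B: tangent at (8, 6): λ = (3·8² + 1)/(2·6) ≡ 6/12. 12⁻¹ ≡ 10 (mod 17), so λ ≡ 6·10 ≡ 9.
  x = λ² - 8 - 8 = 81 - 16 ≡ 14; y = λ·(8 - 14) - 6 ≡ 8. → (14, 8)
3B: (14, 8) + (8, 6). λ = (6 - 8)/(8 - 14) ≡ 15/11 mod 17. 11⁻¹ ≡ 14 (mod 17), so λ ≡ 6.
  x = λ² - 14 - 8 = 36 - 22 ≡ 14; y = λ·(14 - 14) - 8 ≡ 9. → (14, 9)
3B = (14, 9).
Finally 2A + 3B:
(11, 5) + (14, 9). λ = (9 - 5)/(14 - 11) ≡ 4/3 mod 17. 3⁻¹ ≡ 6 (mod 17), so λ ≡ 7.
  x = λ² - 11 - 14 = 49 - 25 ≡ 7; y = λ·(11 - 7) - 5 ≡ 6. → (7, 6)

(7, 6)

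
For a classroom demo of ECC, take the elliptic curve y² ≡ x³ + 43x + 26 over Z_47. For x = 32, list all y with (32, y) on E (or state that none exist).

x³ + 43x + 26 = 34170 ≡ 1 (mod 47).
Square roots of 1 mod 47: 1 and 46 (since 1² = 1 ≡ 1).

1, 46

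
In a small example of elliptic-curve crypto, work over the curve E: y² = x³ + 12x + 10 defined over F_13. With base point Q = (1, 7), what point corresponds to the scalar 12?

(5, 0)

Repeated addition: build up to 12Q.
2Q: tangent at (1, 7): λ = (3·1² + 12)/(2·7) ≡ 2/1. 1⁻¹ ≡ 1 (mod 13), so λ ≡ 2·1 ≡ 2.
  x = λ² - 1 - 1 = 4 - 2 ≡ 2; y = λ·(1 - 2) - 7 ≡ 4. → (2, 4)
3Q: (2, 4) + (1, 7). λ = (7 - 4)/(1 - 2) ≡ 3/12 mod 13. 12⁻¹ ≡ 12 (mod 13), so λ ≡ 10.
  x = λ² - 2 - 1 = 100 - 3 ≡ 6; y = λ·(2 - 6) - 4 ≡ 8. → (6, 8)
4Q: (6, 8) + (1, 7). λ = (7 - 8)/(1 - 6) ≡ 12/8 mod 13. 8⁻¹ ≡ 5 (mod 13), so λ ≡ 8.
  x = λ² - 6 - 1 = 64 - 7 ≡ 5; y = λ·(6 - 5) - 8 ≡ 0. → (5, 0)
5Q: (5, 0) + (1, 7). λ = (7 - 0)/(1 - 5) ≡ 7/9 mod 13. 9⁻¹ ≡ 3 (mod 13) since 9·3 = 27 ≡ 1, so λ ≡ 8.
  x = λ² - 5 - 1 = 64 - 6 ≡ 6; y = λ·(5 - 6) - 0 ≡ 5. → (6, 5)
6Q: (6, 5) + (1, 7). λ = (7 - 5)/(1 - 6) ≡ 2/8 mod 13. 8⁻¹ ≡ 5 (mod 13), so λ ≡ 10.
  x = λ² - 6 - 1 = 100 - 7 ≡ 2; y = λ·(6 - 2) - 5 ≡ 9. → (2, 9)
7Q: (2, 9) + (1, 7). λ = (7 - 9)/(1 - 2) ≡ 11/12 mod 13. 12⁻¹ ≡ 12 (mod 13) since 12·12 = 144 ≡ 1, so λ ≡ 2.
  x = λ² - 2 - 1 = 4 - 3 ≡ 1; y = λ·(2 - 1) - 9 ≡ 6. → (1, 6)
8Q: (1, 6) + (1, 7): same x and y₁ ≡ -y₂, so the sum is ∞.
9Q: ∞ + (1, 7) = (1, 7) (identity).
10Q: tangent at (1, 7): λ = (3·1² + 12)/(2·7) ≡ 2/1. 1⁻¹ ≡ 1 (mod 13) since 1·1 = 1 ≡ 1, so λ ≡ 2·1 ≡ 2.
  x = λ² - 1 - 1 = 4 - 2 ≡ 2; y = λ·(1 - 2) - 7 ≡ 4. → (2, 4)
11Q: (2, 4) + (1, 7). λ = (7 - 4)/(1 - 2) ≡ 3/12 mod 13. 12⁻¹ ≡ 12 (mod 13) since 12·12 = 144 ≡ 1, so λ ≡ 10.
  x = λ² - 2 - 1 = 100 - 3 ≡ 6; y = λ·(2 - 6) - 4 ≡ 8. → (6, 8)
12Q: (6, 8) + (1, 7). λ = (7 - 8)/(1 - 6) ≡ 12/8 mod 13. 8⁻¹ ≡ 5 (mod 13), so λ ≡ 8.
  x = λ² - 6 - 1 = 64 - 7 ≡ 5; y = λ·(6 - 5) - 8 ≡ 0. → (5, 0)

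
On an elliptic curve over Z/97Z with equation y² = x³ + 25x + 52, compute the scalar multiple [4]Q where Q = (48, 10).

(69, 1)

Repeated addition: build up to 4Q.
2Q: tangent at (48, 10): λ = (3·48² + 25)/(2·10) ≡ 50/20. 20⁻¹ ≡ 34 (mod 97) since 20·34 = 680 ≡ 1, so λ ≡ 50·34 ≡ 51.
  x = λ² - 48 - 48 = 2601 - 96 ≡ 80; y = λ·(48 - 80) - 10 ≡ 7. → (80, 7)
3Q: (80, 7) + (48, 10). λ = (10 - 7)/(48 - 80) ≡ 3/65 mod 97. 65⁻¹ ≡ 3 (mod 97), so λ ≡ 9.
  x = λ² - 80 - 48 = 81 - 128 ≡ 50; y = λ·(80 - 50) - 7 ≡ 69. → (50, 69)
4Q: (50, 69) + (48, 10). λ = (10 - 69)/(48 - 50) ≡ 38/95 mod 97. 95⁻¹ ≡ 48 (mod 97), so λ ≡ 78.
  x = λ² - 50 - 48 = 6084 - 98 ≡ 69; y = λ·(50 - 69) - 69 ≡ 1. → (69, 1)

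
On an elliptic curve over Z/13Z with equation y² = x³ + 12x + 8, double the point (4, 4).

tangent at (4, 4): λ = (3·4² + 12)/(2·4) ≡ 8/8. 8⁻¹ ≡ 5 (mod 13), so λ ≡ 8·5 ≡ 1.
  x = λ² - 4 - 4 = 1 - 8 ≡ 6; y = λ·(4 - 6) - 4 ≡ 7. → (6, 7)

(6, 7)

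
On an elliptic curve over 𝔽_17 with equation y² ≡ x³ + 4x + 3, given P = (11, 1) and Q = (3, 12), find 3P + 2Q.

(11, 16)

First 3P:
Repeated addition: build up to 3P.
2P: tangent at (11, 1): λ = (3·11² + 4)/(2·1) ≡ 10/2. 2⁻¹ ≡ 9 (mod 17) since 2·9 = 18 ≡ 1, so λ ≡ 10·9 ≡ 5.
  x = λ² - 11 - 11 = 25 - 22 ≡ 3; y = λ·(11 - 3) - 1 ≡ 5. → (3, 5)
3P: (3, 5) + (11, 1). λ = (1 - 5)/(11 - 3) ≡ 13/8 mod 17. 8⁻¹ ≡ 15 (mod 17) since 8·15 = 120 ≡ 1, so λ ≡ 8.
  x = λ² - 3 - 11 = 64 - 14 ≡ 16; y = λ·(3 - 16) - 5 ≡ 10. → (16, 10)
3P = (16, 10).
Next 2Q:
Repeated addition: build up to 2Q.
2Q: tangent at (3, 12): λ = (3·3² + 4)/(2·12) ≡ 14/7. 7⁻¹ ≡ 5 (mod 17), so λ ≡ 14·5 ≡ 2.
  x = λ² - 3 - 3 = 4 - 6 ≡ 15; y = λ·(3 - 15) - 12 ≡ 15. → (15, 15)
2Q = (15, 15).
Finally 3P + 2Q:
(16, 10) + (15, 15). λ = (15 - 10)/(15 - 16) ≡ 5/16 mod 17. 16⁻¹ ≡ 16 (mod 17) since 16·16 = 256 ≡ 1, so λ ≡ 12.
  x = λ² - 16 - 15 = 144 - 31 ≡ 11; y = λ·(16 - 11) - 10 ≡ 16. → (11, 16)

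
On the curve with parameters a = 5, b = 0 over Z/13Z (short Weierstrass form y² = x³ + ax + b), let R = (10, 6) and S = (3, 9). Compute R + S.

(10, 6) + (3, 9). λ = (9 - 6)/(3 - 10) ≡ 3/6 mod 13. 6⁻¹ ≡ 11 (mod 13), so λ ≡ 7.
  x = λ² - 10 - 3 = 49 - 13 ≡ 10; y = λ·(10 - 10) - 6 ≡ 7. → (10, 7)

(10, 7)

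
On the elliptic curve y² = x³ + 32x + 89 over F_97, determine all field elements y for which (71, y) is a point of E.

x³ + 32x + 89 = 360272 ≡ 14 (mod 97).
14 is a non-residue mod 97; no y exists.

none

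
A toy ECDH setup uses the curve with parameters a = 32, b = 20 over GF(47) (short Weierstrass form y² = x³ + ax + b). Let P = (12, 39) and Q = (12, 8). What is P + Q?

The two points share x = 12 and their y-coordinates satisfy 39 + 8 ≡ 0 (mod 47), so they are inverses. Their sum is 𝒪.

O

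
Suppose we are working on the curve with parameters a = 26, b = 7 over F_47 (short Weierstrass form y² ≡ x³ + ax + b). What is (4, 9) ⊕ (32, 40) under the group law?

(4, 9) + (32, 40). λ = (40 - 9)/(32 - 4) ≡ 31/28 mod 47. 28⁻¹ ≡ 42 (mod 47), so λ ≡ 33.
  x = λ² - 4 - 32 = 1089 - 36 ≡ 19; y = λ·(4 - 19) - 9 ≡ 13. → (19, 13)

(19, 13)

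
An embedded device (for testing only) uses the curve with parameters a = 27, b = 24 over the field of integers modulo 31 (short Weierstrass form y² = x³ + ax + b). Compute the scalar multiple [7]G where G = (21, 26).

(20, 16)

Repeated addition: build up to 7G.
2G: tangent at (21, 26): λ = (3·21² + 27)/(2·26) ≡ 17/21. 21⁻¹ ≡ 3 (mod 31), so λ ≡ 17·3 ≡ 20.
  x = λ² - 21 - 21 = 400 - 42 ≡ 17; y = λ·(21 - 17) - 26 ≡ 23. → (17, 23)
3G: (17, 23) + (21, 26). λ = (26 - 23)/(21 - 17) ≡ 3/4 mod 31. 4⁻¹ ≡ 8 (mod 31), so λ ≡ 24.
  x = λ² - 17 - 21 = 576 - 38 ≡ 11; y = λ·(17 - 11) - 23 ≡ 28. → (11, 28)
4G: (11, 28) + (21, 26). λ = (26 - 28)/(21 - 11) ≡ 29/10 mod 31. 10⁻¹ ≡ 28 (mod 31) since 10·28 = 280 ≡ 1, so λ ≡ 6.
  x = λ² - 11 - 21 = 36 - 32 ≡ 4; y = λ·(11 - 4) - 28 ≡ 14. → (4, 14)
5G: (4, 14) + (21, 26). λ = (26 - 14)/(21 - 4) ≡ 12/17 mod 31. 17⁻¹ ≡ 11 (mod 31), so λ ≡ 8.
  x = λ² - 4 - 21 = 64 - 25 ≡ 8; y = λ·(4 - 8) - 14 ≡ 16. → (8, 16)
6G: (8, 16) + (21, 26). λ = (26 - 16)/(21 - 8) ≡ 10/13 mod 31. 13⁻¹ ≡ 12 (mod 31), so λ ≡ 27.
  x = λ² - 8 - 21 = 729 - 29 ≡ 18; y = λ·(8 - 18) - 16 ≡ 24. → (18, 24)
7G: (18, 24) + (21, 26). λ = (26 - 24)/(21 - 18) ≡ 2/3 mod 31. 3⁻¹ ≡ 21 (mod 31), so λ ≡ 11.
  x = λ² - 18 - 21 = 121 - 39 ≡ 20; y = λ·(18 - 20) - 24 ≡ 16. → (20, 16)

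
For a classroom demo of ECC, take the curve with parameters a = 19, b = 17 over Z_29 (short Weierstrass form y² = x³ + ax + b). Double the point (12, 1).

(11, 7)

tangent at (12, 1): λ = (3·12² + 19)/(2·1) ≡ 16/2. 2⁻¹ ≡ 15 (mod 29), so λ ≡ 16·15 ≡ 8.
  x = λ² - 12 - 12 = 64 - 24 ≡ 11; y = λ·(12 - 11) - 1 ≡ 7. → (11, 7)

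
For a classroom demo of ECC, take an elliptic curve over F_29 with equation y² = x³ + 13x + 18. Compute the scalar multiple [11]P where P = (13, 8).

Double-and-add on 11 = (1011)₂. Start with P = (13, 8) for the leading 1-bit.
double: tangent at (13, 8): λ = (3·13² + 13)/(2·8) ≡ 27/16. 16⁻¹ ≡ 20 (mod 29), so λ ≡ 27·20 ≡ 18.
  x = λ² - 13 - 13 = 324 - 26 ≡ 8; y = λ·(13 - 8) - 8 ≡ 24. → (8, 24)
double: tangent at (8, 24): λ = (3·8² + 13)/(2·24) ≡ 2/19. 19⁻¹ ≡ 26 (mod 29) since 19·26 = 494 ≡ 1, so λ ≡ 2·26 ≡ 23.
  x = λ² - 8 - 8 = 529 - 16 ≡ 20; y = λ·(8 - 20) - 24 ≡ 19. → (20, 19)
add P: (20, 19) + (13, 8). λ = (8 - 19)/(13 - 20) ≡ 18/22 mod 29. 22⁻¹ ≡ 4 (mod 29) since 22·4 = 88 ≡ 1, so λ ≡ 14.
  x = λ² - 20 - 13 = 196 - 33 ≡ 18; y = λ·(20 - 18) - 19 ≡ 9. → (18, 9)
double: tangent at (18, 9): λ = (3·18² + 13)/(2·9) ≡ 28/18. 18⁻¹ ≡ 21 (mod 29) since 18·21 = 378 ≡ 1, so λ ≡ 28·21 ≡ 8.
  x = λ² - 18 - 18 = 64 - 36 ≡ 28; y = λ·(18 - 28) - 9 ≡ 27. → (28, 27)
add P: (28, 27) + (13, 8). λ = (8 - 27)/(13 - 28) ≡ 10/14 mod 29. 14⁻¹ ≡ 27 (mod 29), so λ ≡ 9.
  x = λ² - 28 - 13 = 81 - 41 ≡ 11; y = λ·(28 - 11) - 27 ≡ 10. → (11, 10)

(11, 10)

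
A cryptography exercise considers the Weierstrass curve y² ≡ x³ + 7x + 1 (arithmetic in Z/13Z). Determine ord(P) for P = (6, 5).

8

2P: tangent at (6, 5): λ = (3·6² + 7)/(2·5) ≡ 11/10. 10⁻¹ ≡ 4 (mod 13) since 10·4 = 40 ≡ 1, so λ ≡ 11·4 ≡ 5.
  x = λ² - 6 - 6 = 25 - 12 ≡ 0; y = λ·(6 - 0) - 5 ≡ 12. → (0, 12)
3P: (0, 12) + (6, 5). λ = (5 - 12)/(6 - 0) ≡ 6/6 mod 13. 6⁻¹ ≡ 11 (mod 13), so λ ≡ 1.
  x = λ² - 0 - 6 = 1 - 6 ≡ 8; y = λ·(0 - 8) - 12 ≡ 6. → (8, 6)
4P: (8, 6) + (6, 5). λ = (5 - 6)/(6 - 8) ≡ 12/11 mod 13. 11⁻¹ ≡ 6 (mod 13) since 11·6 = 66 ≡ 1, so λ ≡ 7.
  x = λ² - 8 - 6 = 49 - 14 ≡ 9; y = λ·(8 - 9) - 6 ≡ 0. → (9, 0)
5P: (9, 0) + (6, 5). λ = (5 - 0)/(6 - 9) ≡ 5/10 mod 13. 10⁻¹ ≡ 4 (mod 13), so λ ≡ 7.
  x = λ² - 9 - 6 = 49 - 15 ≡ 8; y = λ·(9 - 8) - 0 ≡ 7. → (8, 7)
6P: (8, 7) + (6, 5). λ = (5 - 7)/(6 - 8) ≡ 11/11 mod 13. 11⁻¹ ≡ 6 (mod 13), so λ ≡ 1.
  x = λ² - 8 - 6 = 1 - 14 ≡ 0; y = λ·(8 - 0) - 7 ≡ 1. → (0, 1)
7P: (0, 1) + (6, 5). λ = (5 - 1)/(6 - 0) ≡ 4/6 mod 13. 6⁻¹ ≡ 11 (mod 13), so λ ≡ 5.
  x = λ² - 0 - 6 = 25 - 6 ≡ 6; y = λ·(0 - 6) - 1 ≡ 8. → (6, 8)
8P: (6, 8) + (6, 5): same x and y₁ ≡ -y₂, so the sum is O.
8P = O, so the order is 8.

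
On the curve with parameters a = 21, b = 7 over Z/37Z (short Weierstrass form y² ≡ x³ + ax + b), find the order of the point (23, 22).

2P: tangent at (23, 22): λ = (3·23² + 21)/(2·22) ≡ 17/7. 7⁻¹ ≡ 16 (mod 37) since 7·16 = 112 ≡ 1, so λ ≡ 17·16 ≡ 13.
  x = λ² - 23 - 23 = 169 - 46 ≡ 12; y = λ·(23 - 12) - 22 ≡ 10. → (12, 10)
3P: (12, 10) + (23, 22). λ = (22 - 10)/(23 - 12) ≡ 12/11 mod 37. 11⁻¹ ≡ 27 (mod 37), so λ ≡ 28.
  x = λ² - 12 - 23 = 784 - 35 ≡ 9; y = λ·(12 - 9) - 10 ≡ 0. → (9, 0)
4P: (9, 0) + (23, 22). λ = (22 - 0)/(23 - 9) ≡ 22/14 mod 37. 14⁻¹ ≡ 8 (mod 37) since 14·8 = 112 ≡ 1, so λ ≡ 28.
  x = λ² - 9 - 23 = 784 - 32 ≡ 12; y = λ·(9 - 12) - 0 ≡ 27. → (12, 27)
5P: (12, 27) + (23, 22). λ = (22 - 27)/(23 - 12) ≡ 32/11 mod 37. 11⁻¹ ≡ 27 (mod 37) since 11·27 = 297 ≡ 1, so λ ≡ 13.
  x = λ² - 12 - 23 = 169 - 35 ≡ 23; y = λ·(12 - 23) - 27 ≡ 15. → (23, 15)
6P: (23, 15) + (23, 22): same x and y₁ ≡ -y₂, so the sum is O.
6P = O, so the order is 6.

6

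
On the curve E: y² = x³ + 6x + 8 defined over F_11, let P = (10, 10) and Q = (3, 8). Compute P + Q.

(10, 10) + (3, 8). λ = (8 - 10)/(3 - 10) ≡ 9/4 mod 11. 4⁻¹ ≡ 3 (mod 11), so λ ≡ 5.
  x = λ² - 10 - 3 = 25 - 13 ≡ 1; y = λ·(10 - 1) - 10 ≡ 2. → (1, 2)

(1, 2)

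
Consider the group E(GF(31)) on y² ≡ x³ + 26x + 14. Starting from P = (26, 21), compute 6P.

Repeated addition: build up to 6P.
2P: tangent at (26, 21): λ = (3·26² + 26)/(2·21) ≡ 8/11. 11⁻¹ ≡ 17 (mod 31) since 11·17 = 187 ≡ 1, so λ ≡ 8·17 ≡ 12.
  x = λ² - 26 - 26 = 144 - 52 ≡ 30; y = λ·(26 - 30) - 21 ≡ 24. → (30, 24)
3P: (30, 24) + (26, 21). λ = (21 - 24)/(26 - 30) ≡ 28/27 mod 31. 27⁻¹ ≡ 23 (mod 31), so λ ≡ 24.
  x = λ² - 30 - 26 = 576 - 56 ≡ 24; y = λ·(30 - 24) - 24 ≡ 27. → (24, 27)
4P: (24, 27) + (26, 21). λ = (21 - 27)/(26 - 24) ≡ 25/2 mod 31. 2⁻¹ ≡ 16 (mod 31), so λ ≡ 28.
  x = λ² - 24 - 26 = 784 - 50 ≡ 21; y = λ·(24 - 21) - 27 ≡ 26. → (21, 26)
5P: (21, 26) + (26, 21). λ = (21 - 26)/(26 - 21) ≡ 26/5 mod 31. 5⁻¹ ≡ 25 (mod 31), so λ ≡ 30.
  x = λ² - 21 - 26 = 900 - 47 ≡ 16; y = λ·(21 - 16) - 26 ≡ 0. → (16, 0)
6P: (16, 0) + (26, 21). λ = (21 - 0)/(26 - 16) ≡ 21/10 mod 31. 10⁻¹ ≡ 28 (mod 31), so λ ≡ 30.
  x = λ² - 16 - 26 = 900 - 42 ≡ 21; y = λ·(16 - 21) - 0 ≡ 5. → (21, 5)

(21, 5)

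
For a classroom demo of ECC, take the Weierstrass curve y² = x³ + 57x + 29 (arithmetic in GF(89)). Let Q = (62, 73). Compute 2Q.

(64, 45)

tangent at (62, 73): λ = (3·62² + 57)/(2·73) ≡ 19/57. 57⁻¹ ≡ 25 (mod 89), so λ ≡ 19·25 ≡ 30.
  x = λ² - 62 - 62 = 900 - 124 ≡ 64; y = λ·(62 - 64) - 73 ≡ 45. → (64, 45)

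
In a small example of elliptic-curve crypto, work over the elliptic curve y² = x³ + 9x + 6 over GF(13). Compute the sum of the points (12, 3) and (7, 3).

(7, 10)

(12, 3) + (7, 3). λ = (3 - 3)/(7 - 12) ≡ 0/8 mod 13. 8⁻¹ ≡ 5 (mod 13) since 8·5 = 40 ≡ 1, so λ ≡ 0.
  x = λ² - 12 - 7 = 0 - 19 ≡ 7; y = λ·(12 - 7) - 3 ≡ 10. → (7, 10)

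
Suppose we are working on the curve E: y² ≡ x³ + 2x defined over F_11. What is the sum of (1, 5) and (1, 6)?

The two points share x = 1 and their y-coordinates satisfy 5 + 6 ≡ 0 (mod 11), so they are inverses. Their sum is 𝒪.

O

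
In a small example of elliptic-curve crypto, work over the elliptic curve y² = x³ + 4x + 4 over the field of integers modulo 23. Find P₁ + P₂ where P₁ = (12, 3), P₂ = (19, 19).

(16, 1)

(12, 3) + (19, 19). λ = (19 - 3)/(19 - 12) ≡ 16/7 mod 23. 7⁻¹ ≡ 10 (mod 23), so λ ≡ 22.
  x = λ² - 12 - 19 = 484 - 31 ≡ 16; y = λ·(12 - 16) - 3 ≡ 1. → (16, 1)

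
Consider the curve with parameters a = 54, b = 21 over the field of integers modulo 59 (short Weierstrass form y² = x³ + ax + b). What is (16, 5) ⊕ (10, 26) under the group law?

(16, 5) + (10, 26). λ = (26 - 5)/(10 - 16) ≡ 21/53 mod 59. 53⁻¹ ≡ 49 (mod 59) since 53·49 = 2597 ≡ 1, so λ ≡ 26.
  x = λ² - 16 - 10 = 676 - 26 ≡ 1; y = λ·(16 - 1) - 5 ≡ 31. → (1, 31)

(1, 31)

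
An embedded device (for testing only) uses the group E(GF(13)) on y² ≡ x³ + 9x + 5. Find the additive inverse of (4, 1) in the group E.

-(4, 1) = (4, -1 mod 13) = (4, 12).

(4, 12)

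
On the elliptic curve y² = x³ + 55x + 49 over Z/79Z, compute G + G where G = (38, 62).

(13, 14)

tangent at (38, 62): λ = (3·38² + 55)/(2·62) ≡ 42/45. 45⁻¹ ≡ 72 (mod 79), so λ ≡ 42·72 ≡ 22.
  x = λ² - 38 - 38 = 484 - 76 ≡ 13; y = λ·(38 - 13) - 62 ≡ 14. → (13, 14)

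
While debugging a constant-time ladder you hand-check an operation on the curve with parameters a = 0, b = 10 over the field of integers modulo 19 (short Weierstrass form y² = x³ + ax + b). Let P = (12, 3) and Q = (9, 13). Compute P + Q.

(12, 3) + (9, 13). λ = (13 - 3)/(9 - 12) ≡ 10/16 mod 19. 16⁻¹ ≡ 6 (mod 19), so λ ≡ 3.
  x = λ² - 12 - 9 = 9 - 21 ≡ 7; y = λ·(12 - 7) - 3 ≡ 12. → (7, 12)

(7, 12)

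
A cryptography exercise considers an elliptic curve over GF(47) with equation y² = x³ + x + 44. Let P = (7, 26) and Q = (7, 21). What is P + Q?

O

The two points share x = 7 and their y-coordinates satisfy 26 + 21 ≡ 0 (mod 47), so they are inverses. Their sum is the point at infinity.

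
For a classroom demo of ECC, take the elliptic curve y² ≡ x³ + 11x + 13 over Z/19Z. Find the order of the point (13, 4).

11

2P: tangent at (13, 4): λ = (3·13² + 11)/(2·4) ≡ 5/8. 8⁻¹ ≡ 12 (mod 19) since 8·12 = 96 ≡ 1, so λ ≡ 5·12 ≡ 3.
  x = λ² - 13 - 13 = 9 - 26 ≡ 2; y = λ·(13 - 2) - 4 ≡ 10. → (2, 10)
3P: (2, 10) + (13, 4). λ = (4 - 10)/(13 - 2) ≡ 13/11 mod 19. 11⁻¹ ≡ 7 (mod 19), so λ ≡ 15.
  x = λ² - 2 - 13 = 225 - 15 ≡ 1; y = λ·(2 - 1) - 10 ≡ 5. → (1, 5)
4P: (1, 5) + (13, 4). λ = (4 - 5)/(13 - 1) ≡ 18/12 mod 19. 12⁻¹ ≡ 8 (mod 19) since 12·8 = 96 ≡ 1, so λ ≡ 11.
  x = λ² - 1 - 13 = 121 - 14 ≡ 12; y = λ·(1 - 12) - 5 ≡ 7. → (12, 7)
5P: (12, 7) + (13, 4). λ = (4 - 7)/(13 - 12) ≡ 16/1 mod 19. 1⁻¹ ≡ 1 (mod 19) since 1·1 = 1 ≡ 1, so λ ≡ 16.
  x = λ² - 12 - 13 = 256 - 25 ≡ 3; y = λ·(12 - 3) - 7 ≡ 4. → (3, 4)
6P: (3, 4) + (13, 4). λ = (4 - 4)/(13 - 3) ≡ 0/10 mod 19. 10⁻¹ ≡ 2 (mod 19), so λ ≡ 0.
  x = λ² - 3 - 13 = 0 - 16 ≡ 3; y = λ·(3 - 3) - 4 ≡ 15. → (3, 15)
7P: (3, 15) + (13, 4). λ = (4 - 15)/(13 - 3) ≡ 8/10 mod 19. 10⁻¹ ≡ 2 (mod 19), so λ ≡ 16.
  x = λ² - 3 - 13 = 256 - 16 ≡ 12; y = λ·(3 - 12) - 15 ≡ 12. → (12, 12)
8P: (12, 12) + (13, 4). λ = (4 - 12)/(13 - 12) ≡ 11/1 mod 19. 1⁻¹ ≡ 1 (mod 19) since 1·1 = 1 ≡ 1, so λ ≡ 11.
  x = λ² - 12 - 13 = 121 - 25 ≡ 1; y = λ·(12 - 1) - 12 ≡ 14. → (1, 14)
9P: (1, 14) + (13, 4). λ = (4 - 14)/(13 - 1) ≡ 9/12 mod 19. 12⁻¹ ≡ 8 (mod 19), so λ ≡ 15.
  x = λ² - 1 - 13 = 225 - 14 ≡ 2; y = λ·(1 - 2) - 14 ≡ 9. → (2, 9)
10P: (2, 9) + (13, 4). λ = (4 - 9)/(13 - 2) ≡ 14/11 mod 19. 11⁻¹ ≡ 7 (mod 19), so λ ≡ 3.
  x = λ² - 2 - 13 = 9 - 15 ≡ 13; y = λ·(2 - 13) - 9 ≡ 15. → (13, 15)
11P: (13, 15) + (13, 4): same x and y₁ ≡ -y₂, so the sum is O.
11P = O, so the order is 11.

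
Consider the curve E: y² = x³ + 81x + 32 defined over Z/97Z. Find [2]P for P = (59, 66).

(12, 4)

tangent at (59, 66): λ = (3·59² + 81)/(2·66) ≡ 48/35. 35⁻¹ ≡ 61 (mod 97) since 35·61 = 2135 ≡ 1, so λ ≡ 48·61 ≡ 18.
  x = λ² - 59 - 59 = 324 - 118 ≡ 12; y = λ·(59 - 12) - 66 ≡ 4. → (12, 4)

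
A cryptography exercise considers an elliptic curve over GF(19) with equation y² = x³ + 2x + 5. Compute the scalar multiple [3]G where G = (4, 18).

Repeated addition: build up to 3G.
2G: tangent at (4, 18): λ = (3·4² + 2)/(2·18) ≡ 12/17. 17⁻¹ ≡ 9 (mod 19) since 17·9 = 153 ≡ 1, so λ ≡ 12·9 ≡ 13.
  x = λ² - 4 - 4 = 169 - 8 ≡ 9; y = λ·(4 - 9) - 18 ≡ 12. → (9, 12)
3G: (9, 12) + (4, 18). λ = (18 - 12)/(4 - 9) ≡ 6/14 mod 19. 14⁻¹ ≡ 15 (mod 19) since 14·15 = 210 ≡ 1, so λ ≡ 14.
  x = λ² - 9 - 4 = 196 - 13 ≡ 12; y = λ·(9 - 12) - 12 ≡ 3. → (12, 3)

(12, 3)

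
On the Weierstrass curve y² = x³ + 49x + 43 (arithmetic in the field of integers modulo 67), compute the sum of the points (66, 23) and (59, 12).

(66, 23) + (59, 12). λ = (12 - 23)/(59 - 66) ≡ 56/60 mod 67. 60⁻¹ ≡ 19 (mod 67) since 60·19 = 1140 ≡ 1, so λ ≡ 59.
  x = λ² - 66 - 59 = 3481 - 125 ≡ 6; y = λ·(66 - 6) - 23 ≡ 33. → (6, 33)

(6, 33)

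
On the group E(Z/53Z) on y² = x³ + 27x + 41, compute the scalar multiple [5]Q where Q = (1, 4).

(40, 39)

Repeated addition: build up to 5Q.
2Q: tangent at (1, 4): λ = (3·1² + 27)/(2·4) ≡ 30/8. 8⁻¹ ≡ 20 (mod 53) since 8·20 = 160 ≡ 1, so λ ≡ 30·20 ≡ 17.
  x = λ² - 1 - 1 = 289 - 2 ≡ 22; y = λ·(1 - 22) - 4 ≡ 10. → (22, 10)
3Q: (22, 10) + (1, 4). λ = (4 - 10)/(1 - 22) ≡ 47/32 mod 53. 32⁻¹ ≡ 5 (mod 53), so λ ≡ 23.
  x = λ² - 22 - 1 = 529 - 23 ≡ 29; y = λ·(22 - 29) - 10 ≡ 41. → (29, 41)
4Q: (29, 41) + (1, 4). λ = (4 - 41)/(1 - 29) ≡ 16/25 mod 53. 25⁻¹ ≡ 17 (mod 53), so λ ≡ 7.
  x = λ² - 29 - 1 = 49 - 30 ≡ 19; y = λ·(29 - 19) - 41 ≡ 29. → (19, 29)
5Q: (19, 29) + (1, 4). λ = (4 - 29)/(1 - 19) ≡ 28/35 mod 53. 35⁻¹ ≡ 50 (mod 53) since 35·50 = 1750 ≡ 1, so λ ≡ 22.
  x = λ² - 19 - 1 = 484 - 20 ≡ 40; y = λ·(19 - 40) - 29 ≡ 39. → (40, 39)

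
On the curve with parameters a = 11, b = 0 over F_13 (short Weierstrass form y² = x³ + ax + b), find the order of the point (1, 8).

2P: tangent at (1, 8): λ = (3·1² + 11)/(2·8) ≡ 1/3. 3⁻¹ ≡ 9 (mod 13) since 3·9 = 27 ≡ 1, so λ ≡ 1·9 ≡ 9.
  x = λ² - 1 - 1 = 81 - 2 ≡ 1; y = λ·(1 - 1) - 8 ≡ 5. → (1, 5)
3P: (1, 5) + (1, 8): same x and y₁ ≡ -y₂, so the sum is O.
3P = O, so the order is 3.

3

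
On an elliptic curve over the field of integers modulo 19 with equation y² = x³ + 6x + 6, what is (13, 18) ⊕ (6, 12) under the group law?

(13, 18) + (6, 12). λ = (12 - 18)/(6 - 13) ≡ 13/12 mod 19. 12⁻¹ ≡ 8 (mod 19), so λ ≡ 9.
  x = λ² - 13 - 6 = 81 - 19 ≡ 5; y = λ·(13 - 5) - 18 ≡ 16. → (5, 16)

(5, 16)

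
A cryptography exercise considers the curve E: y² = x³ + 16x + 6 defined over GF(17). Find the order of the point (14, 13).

2P: tangent at (14, 13): λ = (3·14² + 16)/(2·13) ≡ 9/9. 9⁻¹ ≡ 2 (mod 17), so λ ≡ 9·2 ≡ 1.
  x = λ² - 14 - 14 = 1 - 28 ≡ 7; y = λ·(14 - 7) - 13 ≡ 11. → (7, 11)
3P: (7, 11) + (14, 13). λ = (13 - 11)/(14 - 7) ≡ 2/7 mod 17. 7⁻¹ ≡ 5 (mod 17), so λ ≡ 10.
  x = λ² - 7 - 14 = 100 - 21 ≡ 11; y = λ·(7 - 11) - 11 ≡ 0. → (11, 0)
4P: (11, 0) + (14, 13). λ = (13 - 0)/(14 - 11) ≡ 13/3 mod 17. 3⁻¹ ≡ 6 (mod 17), so λ ≡ 10.
  x = λ² - 11 - 14 = 100 - 25 ≡ 7; y = λ·(11 - 7) - 0 ≡ 6. → (7, 6)
5P: (7, 6) + (14, 13). λ = (13 - 6)/(14 - 7) ≡ 7/7 mod 17. 7⁻¹ ≡ 5 (mod 17) since 7·5 = 35 ≡ 1, so λ ≡ 1.
  x = λ² - 7 - 14 = 1 - 21 ≡ 14; y = λ·(7 - 14) - 6 ≡ 4. → (14, 4)
6P: (14, 4) + (14, 13): same x and y₁ ≡ -y₂, so the sum is ∞.
6P = ∞, so the order is 6.

6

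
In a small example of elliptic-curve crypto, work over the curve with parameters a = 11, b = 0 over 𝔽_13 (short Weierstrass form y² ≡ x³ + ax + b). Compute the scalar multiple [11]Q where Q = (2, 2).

(2, 11)

Repeated addition: build up to 11Q.
2Q: tangent at (2, 2): λ = (3·2² + 11)/(2·2) ≡ 10/4. 4⁻¹ ≡ 10 (mod 13) since 4·10 = 40 ≡ 1, so λ ≡ 10·10 ≡ 9.
  x = λ² - 2 - 2 = 81 - 4 ≡ 12; y = λ·(2 - 12) - 2 ≡ 12. → (12, 12)
3Q: (12, 12) + (2, 2). λ = (2 - 12)/(2 - 12) ≡ 3/3 mod 13. 3⁻¹ ≡ 9 (mod 13) since 3·9 = 27 ≡ 1, so λ ≡ 1.
  x = λ² - 12 - 2 = 1 - 14 ≡ 0; y = λ·(12 - 0) - 12 ≡ 0. → (0, 0)
4Q: (0, 0) + (2, 2). λ = (2 - 0)/(2 - 0) ≡ 2/2 mod 13. 2⁻¹ ≡ 7 (mod 13), so λ ≡ 1.
  x = λ² - 0 - 2 = 1 - 2 ≡ 12; y = λ·(0 - 12) - 0 ≡ 1. → (12, 1)
5Q: (12, 1) + (2, 2). λ = (2 - 1)/(2 - 12) ≡ 1/3 mod 13. 3⁻¹ ≡ 9 (mod 13), so λ ≡ 9.
  x = λ² - 12 - 2 = 81 - 14 ≡ 2; y = λ·(12 - 2) - 1 ≡ 11. → (2, 11)
6Q: (2, 11) + (2, 2): same x and y₁ ≡ -y₂, so the sum is the point at infinity.
7Q: the point at infinity + (2, 2) = (2, 2) (identity).
8Q: tangent at (2, 2): λ = (3·2² + 11)/(2·2) ≡ 10/4. 4⁻¹ ≡ 10 (mod 13), so λ ≡ 10·10 ≡ 9.
  x = λ² - 2 - 2 = 81 - 4 ≡ 12; y = λ·(2 - 12) - 2 ≡ 12. → (12, 12)
9Q: (12, 12) + (2, 2). λ = (2 - 12)/(2 - 12) ≡ 3/3 mod 13. 3⁻¹ ≡ 9 (mod 13) since 3·9 = 27 ≡ 1, so λ ≡ 1.
  x = λ² - 12 - 2 = 1 - 14 ≡ 0; y = λ·(12 - 0) - 12 ≡ 0. → (0, 0)
10Q: (0, 0) + (2, 2). λ = (2 - 0)/(2 - 0) ≡ 2/2 mod 13. 2⁻¹ ≡ 7 (mod 13) since 2·7 = 14 ≡ 1, so λ ≡ 1.
  x = λ² - 0 - 2 = 1 - 2 ≡ 12; y = λ·(0 - 12) - 0 ≡ 1. → (12, 1)
11Q: (12, 1) + (2, 2). λ = (2 - 1)/(2 - 12) ≡ 1/3 mod 13. 3⁻¹ ≡ 9 (mod 13), so λ ≡ 9.
  x = λ² - 12 - 2 = 81 - 14 ≡ 2; y = λ·(12 - 2) - 1 ≡ 11. → (2, 11)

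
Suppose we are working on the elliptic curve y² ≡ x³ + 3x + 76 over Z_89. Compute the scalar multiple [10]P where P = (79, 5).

Repeated addition: build up to 10P.
2P: tangent at (79, 5): λ = (3·79² + 3)/(2·5) ≡ 36/10. 10⁻¹ ≡ 9 (mod 89) since 10·9 = 90 ≡ 1, so λ ≡ 36·9 ≡ 57.
  x = λ² - 79 - 79 = 3249 - 158 ≡ 65; y = λ·(79 - 65) - 5 ≡ 81. → (65, 81)
3P: (65, 81) + (79, 5). λ = (5 - 81)/(79 - 65) ≡ 13/14 mod 89. 14⁻¹ ≡ 70 (mod 89), so λ ≡ 20.
  x = λ² - 65 - 79 = 400 - 144 ≡ 78; y = λ·(65 - 78) - 81 ≡ 15. → (78, 15)
4P: (78, 15) + (79, 5). λ = (5 - 15)/(79 - 78) ≡ 79/1 mod 89. 1⁻¹ ≡ 1 (mod 89) since 1·1 = 1 ≡ 1, so λ ≡ 79.
  x = λ² - 78 - 79 = 6241 - 157 ≡ 32; y = λ·(78 - 32) - 15 ≡ 59. → (32, 59)
5P: (32, 59) + (79, 5). λ = (5 - 59)/(79 - 32) ≡ 35/47 mod 89. 47⁻¹ ≡ 36 (mod 89), so λ ≡ 14.
  x = λ² - 32 - 79 = 196 - 111 ≡ 85; y = λ·(32 - 85) - 59 ≡ 0. → (85, 0)
6P: (85, 0) + (79, 5). λ = (5 - 0)/(79 - 85) ≡ 5/83 mod 89. 83⁻¹ ≡ 74 (mod 89), so λ ≡ 14.
  x = λ² - 85 - 79 = 196 - 164 ≡ 32; y = λ·(85 - 32) - 0 ≡ 30. → (32, 30)
7P: (32, 30) + (79, 5). λ = (5 - 30)/(79 - 32) ≡ 64/47 mod 89. 47⁻¹ ≡ 36 (mod 89), so λ ≡ 79.
  x = λ² - 32 - 79 = 6241 - 111 ≡ 78; y = λ·(32 - 78) - 30 ≡ 74. → (78, 74)
8P: (78, 74) + (79, 5). λ = (5 - 74)/(79 - 78) ≡ 20/1 mod 89. 1⁻¹ ≡ 1 (mod 89), so λ ≡ 20.
  x = λ² - 78 - 79 = 400 - 157 ≡ 65; y = λ·(78 - 65) - 74 ≡ 8. → (65, 8)
9P: (65, 8) + (79, 5). λ = (5 - 8)/(79 - 65) ≡ 86/14 mod 89. 14⁻¹ ≡ 70 (mod 89), so λ ≡ 57.
  x = λ² - 65 - 79 = 3249 - 144 ≡ 79; y = λ·(65 - 79) - 8 ≡ 84. → (79, 84)
10P: (79, 84) + (79, 5): same x and y₁ ≡ -y₂, so the sum is the point at infinity.

O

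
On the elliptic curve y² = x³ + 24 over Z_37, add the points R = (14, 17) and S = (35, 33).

(26, 32)

(14, 17) + (35, 33). λ = (33 - 17)/(35 - 14) ≡ 16/21 mod 37. 21⁻¹ ≡ 30 (mod 37), so λ ≡ 36.
  x = λ² - 14 - 35 = 1296 - 49 ≡ 26; y = λ·(14 - 26) - 17 ≡ 32. → (26, 32)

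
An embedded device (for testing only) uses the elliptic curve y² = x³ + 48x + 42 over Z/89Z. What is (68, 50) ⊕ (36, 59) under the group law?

(68, 50) + (36, 59). λ = (59 - 50)/(36 - 68) ≡ 9/57 mod 89. 57⁻¹ ≡ 25 (mod 89), so λ ≡ 47.
  x = λ² - 68 - 36 = 2209 - 104 ≡ 58; y = λ·(68 - 58) - 50 ≡ 64. → (58, 64)

(58, 64)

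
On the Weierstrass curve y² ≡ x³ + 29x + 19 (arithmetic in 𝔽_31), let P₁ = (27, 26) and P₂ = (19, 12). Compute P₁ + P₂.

(21, 0)

(27, 26) + (19, 12). λ = (12 - 26)/(19 - 27) ≡ 17/23 mod 31. 23⁻¹ ≡ 27 (mod 31), so λ ≡ 25.
  x = λ² - 27 - 19 = 625 - 46 ≡ 21; y = λ·(27 - 21) - 26 ≡ 0. → (21, 0)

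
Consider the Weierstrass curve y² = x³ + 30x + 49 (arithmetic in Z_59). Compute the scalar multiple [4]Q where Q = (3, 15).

(21, 38)

Double-and-add on 4 = (100)₂. Start with Q = (3, 15) for the leading 1-bit.
double: tangent at (3, 15): λ = (3·3² + 30)/(2·15) ≡ 57/30. 30⁻¹ ≡ 2 (mod 59), so λ ≡ 57·2 ≡ 55.
  x = λ² - 3 - 3 = 3025 - 6 ≡ 10; y = λ·(3 - 10) - 15 ≡ 13. → (10, 13)
double: tangent at (10, 13): λ = (3·10² + 30)/(2·13) ≡ 35/26. 26⁻¹ ≡ 25 (mod 59), so λ ≡ 35·25 ≡ 49.
  x = λ² - 10 - 10 = 2401 - 20 ≡ 21; y = λ·(10 - 21) - 13 ≡ 38. → (21, 38)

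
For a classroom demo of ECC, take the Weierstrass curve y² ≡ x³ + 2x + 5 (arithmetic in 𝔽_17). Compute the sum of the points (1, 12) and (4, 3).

(1, 12) + (4, 3). λ = (3 - 12)/(4 - 1) ≡ 8/3 mod 17. 3⁻¹ ≡ 6 (mod 17), so λ ≡ 14.
  x = λ² - 1 - 4 = 196 - 5 ≡ 4; y = λ·(1 - 4) - 12 ≡ 14. → (4, 14)

(4, 14)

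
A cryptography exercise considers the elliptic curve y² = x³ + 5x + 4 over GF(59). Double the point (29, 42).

tangent at (29, 42): λ = (3·29² + 5)/(2·42) ≡ 50/25. 25⁻¹ ≡ 26 (mod 59), so λ ≡ 50·26 ≡ 2.
  x = λ² - 29 - 29 = 4 - 58 ≡ 5; y = λ·(29 - 5) - 42 ≡ 6. → (5, 6)

(5, 6)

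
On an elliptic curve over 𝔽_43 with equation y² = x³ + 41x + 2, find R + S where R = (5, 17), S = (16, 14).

(5, 17) + (16, 14). λ = (14 - 17)/(16 - 5) ≡ 40/11 mod 43. 11⁻¹ ≡ 4 (mod 43) since 11·4 = 44 ≡ 1, so λ ≡ 31.
  x = λ² - 5 - 16 = 961 - 21 ≡ 37; y = λ·(5 - 37) - 17 ≡ 23. → (37, 23)

(37, 23)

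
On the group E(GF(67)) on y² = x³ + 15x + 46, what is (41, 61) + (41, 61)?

tangent at (41, 61): λ = (3·41² + 15)/(2·61) ≡ 33/55. 55⁻¹ ≡ 39 (mod 67), so λ ≡ 33·39 ≡ 14.
  x = λ² - 41 - 41 = 196 - 82 ≡ 47; y = λ·(41 - 47) - 61 ≡ 56. → (47, 56)

(47, 56)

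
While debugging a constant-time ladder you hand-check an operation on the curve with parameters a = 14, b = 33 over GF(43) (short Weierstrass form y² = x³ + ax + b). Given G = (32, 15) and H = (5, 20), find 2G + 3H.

(20, 10)

First 2G:
Repeated addition: build up to 2G.
2G: tangent at (32, 15): λ = (3·32² + 14)/(2·15) ≡ 33/30. 30⁻¹ ≡ 33 (mod 43) since 30·33 = 990 ≡ 1, so λ ≡ 33·33 ≡ 14.
  x = λ² - 32 - 32 = 196 - 64 ≡ 3; y = λ·(32 - 3) - 15 ≡ 4. → (3, 4)
2G = (3, 4).
Next 3H:
Repeated addition: build up to 3H.
2H: tangent at (5, 20): λ = (3·5² + 14)/(2·20) ≡ 3/40. 40⁻¹ ≡ 14 (mod 43), so λ ≡ 3·14 ≡ 42.
  x = λ² - 5 - 5 = 1764 - 10 ≡ 34; y = λ·(5 - 34) - 20 ≡ 9. → (34, 9)
3H: (34, 9) + (5, 20). λ = (20 - 9)/(5 - 34) ≡ 11/14 mod 43. 14⁻¹ ≡ 40 (mod 43) since 14·40 = 560 ≡ 1, so λ ≡ 10.
  x = λ² - 34 - 5 = 100 - 39 ≡ 18; y = λ·(34 - 18) - 9 ≡ 22. → (18, 22)
3H = (18, 22).
Finally 2G + 3H:
(3, 4) + (18, 22). λ = (22 - 4)/(18 - 3) ≡ 18/15 mod 43. 15⁻¹ ≡ 23 (mod 43) since 15·23 = 345 ≡ 1, so λ ≡ 27.
  x = λ² - 3 - 18 = 729 - 21 ≡ 20; y = λ·(3 - 20) - 4 ≡ 10. → (20, 10)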